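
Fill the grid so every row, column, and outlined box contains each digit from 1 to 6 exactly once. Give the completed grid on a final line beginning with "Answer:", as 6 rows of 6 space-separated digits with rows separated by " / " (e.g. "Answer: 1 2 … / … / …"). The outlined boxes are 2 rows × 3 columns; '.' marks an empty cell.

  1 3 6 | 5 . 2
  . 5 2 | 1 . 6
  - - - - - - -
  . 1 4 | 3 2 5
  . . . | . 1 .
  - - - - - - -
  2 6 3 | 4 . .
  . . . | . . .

Step 1. [r6c5∈{3,5,6}] across col 5, 6 lands solely at r6c5 ⇒ r6c5=6.
Step 2. [r4c3∈{5}] r4c3 is down to just 5, so r4c3=5.
Step 3. [r2c1∈{4}] only 4 remains possible at r2c1, so r2c1=4.
Step 4. [r4c1∈{3,6}] in row 4, 3 fits only at r4c1, so r4c1=3.
Step 5. [r6c3∈{1}] only 1 remains possible at r6c3 ⇒ r6c3=1.
Step 6. [r2c5∈{3}] r2c5's peers cover all but 3 ⇒ r2c5=3.
Step 7. [r4c6∈{4}] nothing but 4 survives at r4c6. So r4c6=4.
Step 8. [r1c5∈{4}] r1c5 has the single candidate 4 ⇒ r1c5=4.
Step 9. [r6c2∈{4}] r6c2's peers cover all but 4 ⇒ r6c2=4.
Step 10. [r3c1∈{6}] r3c1 has the single candidate 6, so r3c1=6.
Step 11. [r4c2∈{2}] only 2 remains possible at r4c2. So r4c2=2.
Step 12. [r6c1∈{5}] nothing but 5 survives at r6c1 ⇒ r6c1=5.
Step 13. [r4c4∈{6}] r4c4's peers cover all but 6, so r4c4=6.
Step 14. [r6c6∈{3}] r6c6 has the single candidate 3 ⇒ r6c6=3.
Step 15. [r5c5∈{5}] r5c5 has the single candidate 5, so r5c5=5.
Step 16. [r5c6∈{1}] nothing but 1 survives at r5c6 ⇒ r5c6=1.
Step 17. [r6c4∈{2}] r6c4 is down to just 2 ⇒ r6c4=2.

Answer: 1 3 6 5 4 2 / 4 5 2 1 3 6 / 6 1 4 3 2 5 / 3 2 5 6 1 4 / 2 6 3 4 5 1 / 5 4 1 2 6 3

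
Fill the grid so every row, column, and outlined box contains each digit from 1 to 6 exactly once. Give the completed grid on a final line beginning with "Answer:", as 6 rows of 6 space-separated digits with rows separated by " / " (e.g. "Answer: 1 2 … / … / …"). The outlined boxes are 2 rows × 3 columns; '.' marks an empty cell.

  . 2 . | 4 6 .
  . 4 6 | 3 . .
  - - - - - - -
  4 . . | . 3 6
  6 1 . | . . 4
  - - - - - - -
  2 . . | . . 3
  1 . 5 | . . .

Step 1. [r6c6∈{2}] only 2 remains possible at r6c6 ⇒ r6c6=2.
Step 2. [r2c5∈{1,2,5}] r2c5 is the only open cell in row 2 admitting 2, so r2c5=2.
Step 3. [r5c5∈{1,4,5}] col 5 places 1 nowhere but r5c5, so r5c5=1.
Step 4. [r5c4∈{5,6}] r5c4 is the only open cell in row 5 admitting 5. So r5c4=5.
Step 5. [r2c6∈{1,5}] r2c6 is the only open cell in row 2 admitting 1 ⇒ r2c6=1.
Step 6. [r1c1∈{3,5}] r1c1 is the only open cell in col 1 admitting 3. So r1c1=3.
Step 7. [r4c4∈{2}] only 2 remains possible at r4c4. So r4c4=2.
Step 8. [r6c4∈{6}] r6c4's peers cover all but 6. So r6c4=6.
Step 9. [r5c2∈{6}] nothing but 6 survives at r5c2 ⇒ r5c2=6.
Step 10. [r4c3∈{3}] r4c3's peers cover all but 3, so r4c3=3.
Step 11. [r6c2∈{3}] r6c2 is down to just 3. So r6c2=3.
Step 12. [r3c4∈{1}] r3c4's peers cover all but 1 ⇒ r3c4=1.
Step 13. [r2c1∈{5}] r2c1's peers cover all but 5 ⇒ r2c1=5.
Step 14. [r3c3∈{2}] r3c3 is down to just 2 ⇒ r3c3=2.
Step 15. [r5c3∈{4}] r5c3 has the single candidate 4. So r5c3=4.
Step 16. [r4c5∈{5}] nothing but 5 survives at r4c5, so r4c5=5.
Step 17. [r1c3∈{1}] only 1 remains possible at r1c3, so r1c3=1.
Step 18. [r6c5∈{4}] nothing but 4 survives at r6c5, so r6c5=4.
Step 19. [r3c2∈{5}] nothing but 5 survives at r3c2 ⇒ r3c2=5.
Step 20. [r1c6∈{5}] r1c6's peers cover all but 5, so r1c6=5.

Answer: 3 2 1 4 6 5 / 5 4 6 3 2 1 / 4 5 2 1 3 6 / 6 1 3 2 5 4 / 2 6 4 5 1 3 / 1 3 5 6 4 2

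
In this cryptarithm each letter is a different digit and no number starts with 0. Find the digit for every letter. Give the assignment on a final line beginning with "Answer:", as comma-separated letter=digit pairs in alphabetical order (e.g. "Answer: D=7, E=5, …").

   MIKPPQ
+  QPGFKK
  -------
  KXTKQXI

Step 1. [col 1: Q + K ≡ I (mod 10)] Q=8 is one option consistent with column 1 (Q + K ≡ I (mod 10), carry-in 0) — take it. So Q=8.
Step 2. [col 1: Q + K ≡ I (mod 10)] I=9 is one option consistent with column 1 (Q + K ≡ I (mod 10), carry-in 0) — take it ⇒ I=9.
Step 3. [col 1: Q + K ≡ I (mod 10)] in column 1 we have Q+K≡I with carry-in 0; given Q=8, I=9 and digits 8,9 already taken and all letters distinct, that pins K to 1. So K=1.
Step 4. [col 2: P + K ≡ X (mod 10)] no forcing yet in column 2 (carry-in 0); P=5 is free and consistent — try it ⇒ P=5.
Step 5. [col 2: P + K ≡ X (mod 10)] column 2: given P=5, K=1, carry-in 0, and digits 1,5,8,9 already taken and all letters distinct, P+K≡X (mod 10) forces X=6 ⇒ X=6.
Step 6. [col 3: P + F ≡ Q (mod 10)] from column 3 (P=5, Q=8, carry-in 0, digits 1,5,6,8,9 already taken and all letters distinct): F must equal 3 ⇒ F=3.
Step 7. [col 4: K + G ≡ K (mod 10)] column 4: given K=1, carry-in 0, and digits 1,3,5,6,8,9 already taken and all letters distinct, K+G≡K (mod 10) forces G=0, so G=0.
Step 8. [col 5: I + P ≡ T (mod 10)] from column 5 (I=9, P=5, carry-in 0, digits 0,1,3,5,6,8,9 already taken and all letters distinct): T must equal 4, so T=4.
Step 9. [col 6: M + Q ≡ X (mod 10)] in column 6 we have M+Q≡X with carry-in 1; given Q=8, X=6 and digits 0,1,3,4,5,6,8,9 already taken and all letters distinct, that pins M to 7. So M=7.

Answer: F=3, G=0, I=9, K=1, M=7, P=5, Q=8, T=4, X=6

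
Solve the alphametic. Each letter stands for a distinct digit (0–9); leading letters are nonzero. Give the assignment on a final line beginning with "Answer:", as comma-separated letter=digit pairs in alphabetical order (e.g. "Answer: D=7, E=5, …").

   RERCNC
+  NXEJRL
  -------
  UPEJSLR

Step 1. [col 1: C + L ≡ R (mod 10)] several values work for R in column 1 (C + L ≡ R (mod 10), carry-in 0); try R=8 ⇒ R=8.
Step 2. [col 1: C + L ≡ R (mod 10)] no forcing yet in column 1 (carry-in 0); L=5 is free and consistent — try it ⇒ L=5.
Step 3. [col 1: C + L ≡ R (mod 10)] column 1: given L=5, R=8, carry-in 0, and digits 5,8 already taken and all letters distinct, C+L≡R (mod 10) forces C=3 ⇒ C=3.
Step 4. [U] adding two 6-digit numbers gives at most 6+1 digits, and here it does — U is that final carry and must be 1. So U=1.
Step 5. [col 2: N + R ≡ L (mod 10)] from column 2 (R=8, L=5, carry-in 0, digits 1,3,5,8 already taken and all letters distinct): N must equal 7, so N=7.
Step 6. [col 3: C + J ≡ S (mod 10)] no forcing yet in column 3 (carry-in 1); S=4 is free and consistent — try it, so S=4.
Step 7. [col 3: C + J ≡ S (mod 10)] in column 3 we have C+J≡S with carry-in 1; given C=3, S=4 and digits 1,3,4,5,7,8 already taken and all letters distinct, that pins J to 0 ⇒ J=0.
Step 8. [col 4: R + E ≡ J (mod 10)] in column 4 we have R+E≡J with carry-in 0; given R=8, J=0 and digits 0,1,3,4,5,7,8 already taken and all letters distinct, that pins E to 2, so E=2.
Step 9. [col 5: E + X ≡ E (mod 10)] from column 5 (E=2, carry-in 1, digits 0,1,2,3,4,5,7,8 already taken and all letters distinct): X must equal 9, so X=9.
Step 10. [col 6: R + N ≡ P (mod 10)] in column 6 we have R+N≡P with carry-in 1; given R=8, N=7 and digits 0,1,2,3,4,5,7,8,9 already taken and all letters distinct, that pins P to 6 ⇒ P=6.

Answer: C=3, E=2, J=0, L=5, N=7, P=6, R=8, S=4, U=1, X=9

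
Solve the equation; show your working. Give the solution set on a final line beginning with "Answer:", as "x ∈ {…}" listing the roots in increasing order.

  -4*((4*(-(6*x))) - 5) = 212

Step 1. [-4*((4*(-(6*x))) - 5) = 212] leading coefficient -4: divide by -4, so div: (4*(-(6*x))) - 5 = -53.
Step 2. [(4*(-(6*x))) - 5 = -53] -5 is outermost — add 5 both sides, so sub: 4*(-(6*x)) = -48.
Step 3. [4*(-(6*x)) = -48] divide by the outer 4 ⇒ div: -(6*x) = -12.
Step 4. [-(6*x) = -12] leading − — multiply by −1, so neg: 6*x = 12.
Step 5. [6*x = 12] leading coefficient 6: divide by 6. So div: x = 2.

Answer: x ∈ {2}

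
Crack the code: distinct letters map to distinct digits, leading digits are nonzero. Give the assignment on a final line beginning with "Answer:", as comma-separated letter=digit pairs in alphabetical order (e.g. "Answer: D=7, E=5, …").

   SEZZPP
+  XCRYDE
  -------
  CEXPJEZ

Step 1. [C] C is the leading digit of a 7-digit sum of two 6-digit numbers; the final carry is exactly 1. So C=1.
Step 2. [col 1: P + E ≡ Z (mod 10)] no forcing yet in column 1 (carry-in 0); P=4 is free and consistent — try it, so P=4.
Step 3. [col 1: P + E ≡ Z (mod 10)] Z=7 is one option consistent with column 1 (P + E ≡ Z (mod 10), carry-in 0) — take it ⇒ Z=7.
Step 4. [col 1: P + E ≡ Z (mod 10)] in column 1 we have P+E≡Z with carry-in 0; given P=4, Z=7 and digits 1,4,7 already taken and all letters distinct, that pins E to 3 ⇒ E=3.
Step 5. [col 2: P + D ≡ E (mod 10)] column 2: given P=4, E=3, carry-in 0, and digits 1,3,4,7 already taken and all letters distinct, P+D≡E (mod 10) forces D=9, so D=9.
Step 6. [col 3: Z + Y ≡ J (mod 10)] column 3 (Z + Y ≡ J (mod 10), carry-in 1) doesn't pin J yet; pick J=0 and continue. So J=0.
Step 7. [col 3: Z + Y ≡ J (mod 10)] column 3: given Z=7, J=0, carry-in 1, and digits 0,1,3,4,7,9 already taken and all letters distinct, Z+Y≡J (mod 10) forces Y=2 ⇒ Y=2.
Step 8. [col 4: Z + R ≡ P (mod 10)] column 4 reads Z+R+carry(1)=P with Z=7, P=4; with digits 0,1,2,3,4,7,9 already taken and all letters distinct, the only value for R is 6. So R=6.
Step 9. [col 5: E + C ≡ X (mod 10)] column 5: given E=3, C=1, carry-in 1, and digits 0,1,2,3,4,6,7,9 already taken and all letters distinct, E+C≡X (mod 10) forces X=5. So X=5.
Step 10. [col 6: S + X ≡ E (mod 10)] from column 6 (X=5, E=3, carry-in 0, digits 0,1,2,3,4,5,6,7,9 already taken and all letters distinct): S must equal 8 ⇒ S=8.

Answer: C=1, D=9, E=3, J=0, P=4, R=6, S=8, X=5, Y=2, Z=7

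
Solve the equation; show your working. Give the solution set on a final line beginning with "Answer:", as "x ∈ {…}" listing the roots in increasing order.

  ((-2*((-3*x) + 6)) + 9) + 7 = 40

Step 1. [((-2*((-3*x) + 6)) + 9) + 7 = 40] +7 is outermost — subtract 7 both sides. So sub: (-2*((-3*x) + 6)) + 9 = 33.
Step 2. [(-2*((-3*x) + 6)) + 9 = 33] 9 comes off first (subtract 9) ⇒ sub: -2*((-3*x) + 6) = 24.
Step 3. [-2*((-3*x) + 6) = 24] LHS = -2·(…); ÷-2 both sides. So div: (-3*x) + 6 = -12.
Step 4. [(-3*x) + 6 = -12] common factor -3 (LHS and -12) — divide through. So factor: x - 2 = 4.
Step 5. [x - 2 = 4] -2 is outermost — add 2 both sides. So sub: x = 6.

Answer: x ∈ {6}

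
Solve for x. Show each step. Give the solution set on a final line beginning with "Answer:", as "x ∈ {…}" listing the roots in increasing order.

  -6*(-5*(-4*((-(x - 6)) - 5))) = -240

Step 1. [-6*(-5*(-4*((-(x - 6)) - 5))) = -240] -6·(inner) — divide through by -6. So div: -5*(-4*((-(x - 6)) - 5)) = 40.
Step 2. [-5*(-4*((-(x - 6)) - 5)) = 40] leading coefficient -5: divide by -5. So div: -4*((-(x - 6)) - 5) = -8.
Step 3. [-4*((-(x - 6)) - 5) = -8] leading coefficient -4: divide by -4. So div: (-(x - 6)) - 5 = 2.
Step 4. [(-(x - 6)) - 5 = 2] -5 is outermost — add 5 both sides. So sub: -(x - 6) = 7.
Step 5. [-(x - 6) = 7] flip signs both sides. So neg: x - 6 = -7.
Step 6. [x - 6 = -7] peel the -6: add 6 from each side. So sub: x = -1.

Answer: x ∈ {-1}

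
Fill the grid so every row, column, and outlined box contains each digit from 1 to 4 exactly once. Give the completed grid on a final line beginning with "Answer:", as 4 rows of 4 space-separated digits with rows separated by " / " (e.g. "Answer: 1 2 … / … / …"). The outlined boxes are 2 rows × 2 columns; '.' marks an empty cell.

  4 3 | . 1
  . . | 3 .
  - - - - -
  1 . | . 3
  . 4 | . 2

Step 1. [r2c2∈{1,2}] in row 2, 1 fits only at r2c2. So r2c2=1.
Step 2. [r3c2∈{2}] nothing but 2 survives at r3c2. So r3c2=2.
Step 3. [r1c3∈{2}] nothing but 2 survives at r1c3. So r1c3=2.
Step 4. [r2c4∈{4}] nothing but 4 survives at r2c4, so r2c4=4.
Step 5. [r4c3∈{1}] nothing but 1 survives at r4c3, so r4c3=1.
Step 6. [r3c3∈{4}] only 4 remains possible at r3c3. So r3c3=4.
Step 7. [r2c1∈{2}] only 2 remains possible at r2c1. So r2c1=2.
Step 8. [r4c1∈{3}] only 3 remains possible at r4c1, so r4c1=3.

Answer: 4 3 2 1 / 2 1 3 4 / 1 2 4 3 / 3 4 1 2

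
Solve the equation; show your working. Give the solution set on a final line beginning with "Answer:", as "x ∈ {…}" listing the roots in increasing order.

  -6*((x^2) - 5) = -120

Step 1. [-6*((x^2) - 5) = -120] leading coefficient -6: divide by -6 ⇒ div: (x^2) - 5 = 20.
Step 2. [(x^2) - 5 = 20] -5 is outermost — add 5 both sides. So sub: x^2 = 25.
Step 3. [x^2 = 25] √ both sides: 25 ≥ 0 gives two branches. So sqrt: x = 5 or -5.

Answer: x ∈ {-5, 5}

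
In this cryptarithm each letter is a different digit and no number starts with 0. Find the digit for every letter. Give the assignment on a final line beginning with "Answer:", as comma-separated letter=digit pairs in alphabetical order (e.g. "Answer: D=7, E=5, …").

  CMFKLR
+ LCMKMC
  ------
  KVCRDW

Step 1. [col 1: R + C ≡ W (mod 10)] several values work for R in column 1 (R + C ≡ W (mod 10), carry-in 0); try R=4, so R=4.
Step 2. [col 1: R + C ≡ W (mod 10)] several values work for W in column 1 (R + C ≡ W (mod 10), carry-in 0); try W=0 ⇒ W=0.
Step 3. [col 1: R + C ≡ W (mod 10)] in column 1 we have R+C≡W with carry-in 0; given R=4, W=0 and digits 0,4 already taken and all letters distinct, that pins C to 6, so C=6.
Step 4. [col 2: L + M ≡ D (mod 10)] M=3 is one option consistent with column 2 (L + M ≡ D (mod 10), carry-in 1) — take it, so M=3.
Step 5. [col 2: L + M ≡ D (mod 10)] no forcing yet in column 2 (carry-in 1); D=5 is free and consistent — try it, so D=5.
Step 6. [col 2: L + M ≡ D (mod 10)] from column 2 (M=3, D=5, carry-in 1, digits 0,3,4,5,6 already taken and all letters distinct): L must equal 1, so L=1.
Step 7. [col 3: K + K ≡ R (mod 10)] K=7 is one option consistent with column 3 (K + K ≡ R (mod 10), carry-in 0) — take it ⇒ K=7.
Step 8. [col 4: F + M ≡ C (mod 10)] column 4 reads F+M+carry(1)=C with M=3, C=6; with digits 0,1,3,4,5,6,7 already taken and all letters distinct, the only value for F is 2. So F=2.
Step 9. [col 5: M + C ≡ V (mod 10)] from column 5 (M=3, C=6, carry-in 0, digits 0,1,2,3,4,5,6,7 already taken and all letters distinct): V must equal 9. So V=9.

Answer: C=6, D=5, F=2, K=7, L=1, M=3, R=4, V=9, W=0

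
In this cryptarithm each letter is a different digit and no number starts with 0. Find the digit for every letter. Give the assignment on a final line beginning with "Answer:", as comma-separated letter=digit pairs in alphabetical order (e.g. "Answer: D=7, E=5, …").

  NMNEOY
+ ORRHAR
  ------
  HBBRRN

Step 1. [col 1: Y + R ≡ N (mod 10)] no forcing yet in column 1 (carry-in 0); R=5 is free and consistent — try it. So R=5.
Step 2. [col 1: Y + R ≡ N (mod 10)] no forcing yet in column 1 (carry-in 0); N=2 is free and consistent — try it ⇒ N=2.
Step 3. [col 1: Y + R ≡ N (mod 10)] column 1 reads Y+R+carry(0)=N with R=5, N=2; with digits 2,5 already taken and all letters distinct, the only value for Y is 7. So Y=7.
Step 4. [col 2: O + A ≡ R (mod 10)] several values work for O in column 2 (O + A ≡ R (mod 10), carry-in 1); try O=4. So O=4.
Step 5. [col 2: O + A ≡ R (mod 10)] from column 2 (O=4, R=5, carry-in 1, digits 2,4,5,7 already taken and all letters distinct): A must equal 0, so A=0.
Step 6. [col 3: E + H ≡ R (mod 10)] several values work for E in column 3 (E + H ≡ R (mod 10), carry-in 0); try E=9. So E=9.
Step 7. [col 3: E + H ≡ R (mod 10)] from column 3 (E=9, R=5, carry-in 0, digits 0,2,4,5,7,9 already taken and all letters distinct): H must equal 6, so H=6.
Step 8. [col 4: N + R ≡ B (mod 10)] column 4 reads N+R+carry(1)=B with N=2, R=5; with digits 0,2,4,5,6,7,9 already taken and all letters distinct, the only value for B is 8 ⇒ B=8.
Step 9. [col 5: M + R ≡ B (mod 10)] column 5: given R=5, B=8, carry-in 0, and digits 0,2,4,5,6,7,8,9 already taken and all letters distinct, M+R≡B (mod 10) forces M=3 ⇒ M=3.

Answer: A=0, B=8, E=9, H=6, M=3, N=2, O=4, R=5, Y=7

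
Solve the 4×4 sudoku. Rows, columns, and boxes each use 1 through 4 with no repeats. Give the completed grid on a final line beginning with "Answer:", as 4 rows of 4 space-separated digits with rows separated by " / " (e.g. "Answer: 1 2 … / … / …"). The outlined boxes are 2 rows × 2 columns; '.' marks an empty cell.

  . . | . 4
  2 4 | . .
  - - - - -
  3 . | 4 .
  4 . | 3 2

Step 1. [r2c3∈{1}] only 1 remains possible at r2c3 ⇒ r2c3=1.
Step 2. [r4c2∈{1}] r4c2 has the single candidate 1, so r4c2=1.
Step 3. [r1c2∈{3}] only 3 remains possible at r1c2 ⇒ r1c2=3.
Step 4. [r3c4∈{1}] r3c4's peers cover all but 1. So r3c4=1.
Step 5. [r1c1∈{1}] r1c1 is down to just 1, so r1c1=1.
Step 6. [r1c3∈{2}] only 2 remains possible at r1c3, so r1c3=2.
Step 7. [r2c4∈{3}] r2c4 has the single candidate 3 ⇒ r2c4=3.
Step 8. [r3c2∈{2}] only 2 remains possible at r3c2, so r3c2=2.

Answer: 1 3 2 4 / 2 4 1 3 / 3 2 4 1 / 4 1 3 2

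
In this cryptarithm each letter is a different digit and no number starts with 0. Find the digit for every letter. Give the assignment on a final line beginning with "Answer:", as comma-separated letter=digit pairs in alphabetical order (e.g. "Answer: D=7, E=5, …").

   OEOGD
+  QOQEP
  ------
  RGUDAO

Step 1. [col 1: D + P ≡ O (mod 10)] O=5 is one option consistent with column 1 (D + P ≡ O (mod 10), carry-in 0) — take it, so O=5.
Step 2. [col 1: D + P ≡ O (mod 10)] D=9 is one option consistent with column 1 (D + P ≡ O (mod 10), carry-in 0) — take it ⇒ D=9.
Step 3. [R] adding two 5-digit numbers gives at most 5+1 digits, and here it does — R is that final carry and must be 1. So R=1.
Step 4. [col 1: D + P ≡ O (mod 10)] column 1 reads D+P+carry(0)=O with D=9, O=5; with digits 1,5,9 already taken and all letters distinct, the only value for P is 6 ⇒ P=6.
Step 5. [col 2: G + E ≡ A (mod 10)] no forcing yet in column 2 (carry-in 1); E=7 is free and consistent — try it. So E=7.
Step 6. [col 2: G + E ≡ A (mod 10)] G=0 is one option consistent with column 2 (G + E ≡ A (mod 10), carry-in 1) — take it ⇒ G=0.
Step 7. [col 2: G + E ≡ A (mod 10)] from column 2 (G=0, E=7, carry-in 1, digits 0,1,5,6,7,9 already taken and all letters distinct): A must equal 8. So A=8.
Step 8. [col 3: O + Q ≡ D (mod 10)] from column 3 (O=5, D=9, carry-in 0, digits 0,1,5,6,7,8,9 already taken and all letters distinct): Q must equal 4 ⇒ Q=4.
Step 9. [col 4: E + O ≡ U (mod 10)] in column 4 we have E+O≡U with carry-in 0; given E=7, O=5 and digits 0,1,4,5,6,7,8,9 already taken and all letters distinct, that pins U to 2 ⇒ U=2.

Answer: A=8, D=9, E=7, G=0, O=5, P=6, Q=4, R=1, U=2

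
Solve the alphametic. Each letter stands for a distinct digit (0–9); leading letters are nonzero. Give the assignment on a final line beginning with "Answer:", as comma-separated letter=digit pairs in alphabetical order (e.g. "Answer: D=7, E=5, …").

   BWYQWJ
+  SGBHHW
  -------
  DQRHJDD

Step 1. [col 1: J + W ≡ D (mod 10)] no forcing yet in column 1 (carry-in 0); D=1 is free and consistent — try it ⇒ D=1.
Step 2. [col 1: J + W ≡ D (mod 10)] no forcing yet in column 1 (carry-in 0); J=9 is free and consistent — try it, so J=9.
Step 3. [col 1: J + W ≡ D (mod 10)] in column 1 we have J+W≡D with carry-in 0; given J=9, D=1 and digits 1,9 already taken and all letters distinct, that pins W to 2. So W=2.
Step 4. [col 2: W + H ≡ D (mod 10)] column 2: given W=2, D=1, carry-in 1, and digits 1,2,9 already taken and all letters distinct, W+H≡D (mod 10) forces H=8, so H=8.
Step 5. [col 3: Q + H ≡ J (mod 10)] column 3: given H=8, J=9, carry-in 1, and digits 1,2,8,9 already taken and all letters distinct, Q+H≡J (mod 10) forces Q=0 ⇒ Q=0.
Step 6. [col 4: Y + B ≡ H (mod 10)] several values work for B in column 4 (Y + B ≡ H (mod 10), carry-in 0); try B=3 ⇒ B=3.
Step 7. [col 4: Y + B ≡ H (mod 10)] from column 4 (B=3, H=8, carry-in 0, digits 0,1,2,3,8,9 already taken and all letters distinct): Y must equal 5, so Y=5.
Step 8. [col 5: W + G ≡ R (mod 10)] column 5 reads W+G+carry(0)=R with W=2; with digits 0,1,2,3,5,8,9 already taken and all letters distinct, the only value for G is 4 ⇒ G=4.
Step 9. [col 5: W + G ≡ R (mod 10)] from column 5 (W=2, G=4, carry-in 0, digits 0,1,2,3,4,5,8,9 already taken and all letters distinct): R must equal 6 ⇒ R=6.
Step 10. [col 6: B + S ≡ Q (mod 10)] column 6 reads B+S+carry(0)=Q with B=3, Q=0; with digits 0,1,2,3,4,5,6,8,9 already taken and all letters distinct, the only value for S is 7. So S=7.

Answer: B=3, D=1, G=4, H=8, J=9, Q=0, R=6, S=7, W=2, Y=5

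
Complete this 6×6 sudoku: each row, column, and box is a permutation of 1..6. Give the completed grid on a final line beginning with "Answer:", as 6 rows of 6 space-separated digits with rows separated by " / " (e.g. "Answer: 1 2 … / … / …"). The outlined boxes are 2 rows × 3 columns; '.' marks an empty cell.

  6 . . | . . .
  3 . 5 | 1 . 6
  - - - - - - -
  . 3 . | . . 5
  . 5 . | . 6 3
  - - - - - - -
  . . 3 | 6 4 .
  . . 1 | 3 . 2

Step 1. [r2c5∈{2}] nothing but 2 survives at r2c5, so r2c5=2.
Step 2. [r1c6∈{4}] nothing but 4 survives at r1c6. So r1c6=4.
Step 3. [r4c1∈{1,2,4}] 1 has one home in row 4: r4c1, so r4c1=1.
Step 4. [r1c3∈{2}] nothing but 2 survives at r1c3, so r1c3=2.
Step 5. [r3c1∈{2,4}] across box 3, 2 lands solely at r3c1, so r3c1=2.
Step 6. [r4c3∈{4}] nothing but 4 survives at r4c3 ⇒ r4c3=4.
Step 7. [r6c5∈{5}] nothing but 5 survives at r6c5. So r6c5=5.
Step 8. [r6c1∈{4}] r6c1 has the single candidate 4. So r6c1=4.
Step 9. [r5c1∈{5}] r5c1's peers cover all but 5 ⇒ r5c1=5.
Step 10. [r3c3∈{6}] r3c3's peers cover all but 6. So r3c3=6.
Step 11. [r2c2∈{4}] nothing but 4 survives at r2c2. So r2c2=4.
Step 12. [r3c4∈{4}] r3c4's peers cover all but 4, so r3c4=4.
Step 13. [r5c2∈{2}] only 2 remains possible at r5c2, so r5c2=2.
Step 14. [r4c4∈{2}] r4c4's peers cover all but 2, so r4c4=2.
Step 15. [r1c2∈{1}] r1c2's peers cover all but 1 ⇒ r1c2=1.
Step 16. [r6c2∈{6}] r6c2 is down to just 6, so r6c2=6.
Step 17. [r1c5∈{3}] r1c5 is down to just 3 ⇒ r1c5=3.
Step 18. [r3c5∈{1}] r3c5 is down to just 1. So r3c5=1.
Step 19. [r1c4∈{5}] r1c4 has the single candidate 5. So r1c4=5.
Step 20. [r5c6∈{1}] r5c6 is down to just 1 ⇒ r5c6=1.

Answer: 6 1 2 5 3 4 / 3 4 5 1 2 6 / 2 3 6 4 1 5 / 1 5 4 2 6 3 / 5 2 3 6 4 1 / 4 6 1 3 5 2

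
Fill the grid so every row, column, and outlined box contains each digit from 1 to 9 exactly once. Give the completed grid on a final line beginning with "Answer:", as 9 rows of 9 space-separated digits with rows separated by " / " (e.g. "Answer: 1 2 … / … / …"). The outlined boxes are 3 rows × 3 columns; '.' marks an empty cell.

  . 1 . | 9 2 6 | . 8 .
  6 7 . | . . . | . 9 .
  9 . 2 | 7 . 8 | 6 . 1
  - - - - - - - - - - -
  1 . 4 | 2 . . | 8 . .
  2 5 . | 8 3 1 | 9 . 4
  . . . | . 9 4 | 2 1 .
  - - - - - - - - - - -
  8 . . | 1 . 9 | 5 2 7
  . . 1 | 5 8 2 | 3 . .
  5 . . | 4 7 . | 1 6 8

Step 1. [r8c2∈{4,6,9}] across row 8, 6 lands solely at r8c2, so r8c2=6.
Step 2. [r6c9∈{3,5,6}] r6c9 is the only open cell in row 6 admitting 5. So r6c9=5.
Step 3. [r7c3∈{3}] only 3 remains possible at r7c3 ⇒ r7c3=3.
Step 4. [r1c9∈{3}] nothing but 3 survives at r1c9. So r1c9=3.
Step 5. [r2c7∈{4}] r2c7's peers cover all but 4, so r2c7=4.
Step 6. [r6c1∈{3,7}] col 1 places 3 nowhere but r6c1, so r6c1=3.
Step 7. [r6c3∈{6,7,8}] in row 6, 7 fits only at r6c3 ⇒ r6c3=7.
Step 8. [r1c1∈{4}] r1c1 has the single candidate 4. So r1c1=4.
Step 9. [r4c6∈{5,7}] col 6 places 7 nowhere but r4c6, so r4c6=7.
Step 10. [r2c6∈{3,5}] in col 6, 5 fits only at r2c6, so r2c6=5.
Step 11. [r4c5∈{5,6}] across row 4, 5 lands solely at r4c5 ⇒ r4c5=5.
Step 12. [r4c2∈{9}] r4c2's peers cover all but 9, so r4c2=9.
Step 13. [r8c9∈{9}] r8c9 is down to just 9. So r8c9=9.
Step 14. [r9c6∈{3}] r9c6's peers cover all but 3 ⇒ r9c6=3.
Step 15. [r7c5∈{6}] nothing but 6 survives at r7c5. So r7c5=6.
Step 16. [r6c4∈{6}] only 6 remains possible at r6c4, so r6c4=6.
Step 17. [r2c3∈{8}] r2c3's peers cover all but 8 ⇒ r2c3=8.
Step 18. [r1c7∈{7}] nothing but 7 survives at r1c7 ⇒ r1c7=7.
Step 19. [r9c3∈{9}] r9c3 has the single candidate 9. So r9c3=9.
Step 20. [r2c5∈{1}] nothing but 1 survives at r2c5. So r2c5=1.
Step 21. [r8c8∈{4}] r8c8 has the single candidate 4, so r8c8=4.
Step 22. [r6c2∈{8}] r6c2 is down to just 8, so r6c2=8.
Step 23. [r2c9∈{2}] only 2 remains possible at r2c9, so r2c9=2.
Step 24. [r8c1∈{7}] r8c1's peers cover all but 7, so r8c1=7.
Step 25. [r3c2∈{3}] only 3 remains possible at r3c2, so r3c2=3.
Step 26. [r9c2∈{2}] nothing but 2 survives at r9c2. So r9c2=2.
Step 27. [r5c3∈{6}] r5c3 has the single candidate 6, so r5c3=6.
Step 28. [r3c5∈{4}] only 4 remains possible at r3c5. So r3c5=4.
Step 29. [r4c8∈{3}] r4c8's peers cover all but 3. So r4c8=3.
Step 30. [r5c8∈{7}] only 7 remains possible at r5c8. So r5c8=7.
Step 31. [r3c8∈{5}] r3c8's peers cover all but 5 ⇒ r3c8=5.
Step 32. [r1c3∈{5}] r1c3 has the single candidate 5. So r1c3=5.
Step 33. [r7c2∈{4}] r7c2's peers cover all but 4. So r7c2=4.
Step 34. [r2c4∈{3}] r2c4 has the single candidate 3, so r2c4=3.
Step 35. [r4c9∈{6}] r4c9 has the single candidate 6. So r4c9=6.

Answer: 4 1 5 9 2 6 7 8 3 / 6 7 8 3 1 5 4 9 2 / 9 3 2 7 4 8 6 5 1 / 1 9 4 2 5 7 8 3 6 / 2 5 6 8 3 1 9 7 4 / 3 8 7 6 9 4 2 1 5 / 8 4 3 1 6 9 5 2 7 / 7 6 1 5 8 2 3 4 9 / 5 2 9 4 7 3 1 6 8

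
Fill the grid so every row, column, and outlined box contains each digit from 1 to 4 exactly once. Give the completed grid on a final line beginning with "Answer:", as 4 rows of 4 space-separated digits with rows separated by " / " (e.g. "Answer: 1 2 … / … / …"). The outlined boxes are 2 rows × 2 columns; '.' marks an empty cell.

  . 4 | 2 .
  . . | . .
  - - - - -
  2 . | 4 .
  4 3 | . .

Step 1. [r2c3∈{1,3}] in col 3, 3 fits only at r2c3. So r2c3=3.
Step 2. [r1c4∈{1}] r1c4's peers cover all but 1, so r1c4=1.
Step 3. [r2c2∈{1,2}] 2 has one home in row 2: r2c2 ⇒ r2c2=2.
Step 4. [r3c4∈{3}] r3c4's peers cover all but 3. So r3c4=3.
Step 5. [r4c3∈{1}] only 1 remains possible at r4c3 ⇒ r4c3=1.
Step 6. [r4c4∈{2}] r4c4 is down to just 2 ⇒ r4c4=2.
Step 7. [r3c2∈{1}] r3c2's peers cover all but 1, so r3c2=1.
Step 8. [r1c1∈{3}] r1c1 is down to just 3, so r1c1=3.
Step 9. [r2c1∈{1}] only 1 remains possible at r2c1. So r2c1=1.
Step 10. [r2c4∈{4}] r2c4 has the single candidate 4. So r2c4=4.

Answer: 3 4 2 1 / 1 2 3 4 / 2 1 4 3 / 4 3 1 2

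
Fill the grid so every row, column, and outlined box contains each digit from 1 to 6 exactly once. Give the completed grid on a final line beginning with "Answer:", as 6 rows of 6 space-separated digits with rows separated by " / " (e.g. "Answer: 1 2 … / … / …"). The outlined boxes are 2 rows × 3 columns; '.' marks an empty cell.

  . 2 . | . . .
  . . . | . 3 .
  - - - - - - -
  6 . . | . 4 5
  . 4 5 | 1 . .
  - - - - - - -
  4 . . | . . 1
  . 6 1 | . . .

Step 1. [r1c5∈{1,5,6}] r1c5 is the only open cell in col 5 admitting 1. So r1c5=1.
Step 2. [r2c1∈{1,5}] r2c1 is the only open cell in col 1 admitting 1, so r2c1=1.
Step 3. [r2c2∈{5}] only 5 remains possible at r2c2. So r2c2=5.
Step 4. [r1c4∈{4,5,6}] in row 1, 5 fits only at r1c4. So r1c4=5.
Step 5. [r5c2∈{3}] r5c2's peers cover all but 3. So r5c2=3.
Step 6. [r5c3∈{2}] only 2 remains possible at r5c3, so r5c3=2.
Step 7. [r3c4∈{2,3}] r3c4 is the only open cell in row 3 admitting 2, so r3c4=2.
Step 8. [r4c6∈{3,6}] across box 4, 3 lands solely at r4c6 ⇒ r4c6=3.
Step 9. [r2c6∈{2,4,6}] in row 2, 2 fits only at r2c6 ⇒ r2c6=2.
Step 10. [r1c6∈{4,6}] 6 has one home in col 6: r1c6, so r1c6=6.
Step 11. [r5c5∈{5,6}] 5 has one home in row 5: r5c5 ⇒ r5c5=5.
Step 12. [r1c3∈{3,4}] 4 has one home in row 1: r1c3 ⇒ r1c3=4.
Step 13. [r6c6∈{4}] r6c6's peers cover all but 4. So r6c6=4.
Step 14. [r3c2∈{1}] nothing but 1 survives at r3c2 ⇒ r3c2=1.
Step 15. [r6c1∈{5}] nothing but 5 survives at r6c1. So r6c1=5.
Step 16. [r6c4∈{3}] r6c4 has the single candidate 3. So r6c4=3.
Step 17. [r2c4∈{4}] r2c4 has the single candidate 4. So r2c4=4.
Step 18. [r4c5∈{6}] r4c5 is down to just 6, so r4c5=6.
Step 19. [r1c1∈{3}] nothing but 3 survives at r1c1 ⇒ r1c1=3.
Step 20. [r5c4∈{6}] only 6 remains possible at r5c4 ⇒ r5c4=6.
Step 21. [r4c1∈{2}] nothing but 2 survives at r4c1, so r4c1=2.
Step 22. [r2c3∈{6}] r2c3's peers cover all but 6 ⇒ r2c3=6.
Step 23. [r3c3∈{3}] nothing but 3 survives at r3c3 ⇒ r3c3=3.
Step 24. [r6c5∈{2}] nothing but 2 survives at r6c5 ⇒ r6c5=2.

Answer: 3 2 4 5 1 6 / 1 5 6 4 3 2 / 6 1 3 2 4 5 / 2 4 5 1 6 3 / 4 3 2 6 5 1 / 5 6 1 3 2 4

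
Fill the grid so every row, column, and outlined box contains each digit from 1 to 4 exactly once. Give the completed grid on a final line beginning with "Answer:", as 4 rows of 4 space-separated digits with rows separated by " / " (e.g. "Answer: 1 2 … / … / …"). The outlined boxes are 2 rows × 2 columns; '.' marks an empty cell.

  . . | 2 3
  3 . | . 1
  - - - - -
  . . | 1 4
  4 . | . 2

Step 1. [r4c2∈{1,3}] row 4 places 1 nowhere but r4c2, so r4c2=1.
Step 2. [r2c2∈{2,4}] row 2 places 2 nowhere but r2c2. So r2c2=2.
Step 3. [r1c1∈{1}] nothing but 1 survives at r1c1, so r1c1=1.
Step 4. [r2c3∈{4}] r2c3 is down to just 4 ⇒ r2c3=4.
Step 5. [r3c2∈{3}] r3c2 is down to just 3. So r3c2=3.
Step 6. [r4c3∈{3}] r4c3 is down to just 3, so r4c3=3.
Step 7. [r1c2∈{4}] r1c2 is down to just 4 ⇒ r1c2=4.
Step 8. [r3c1∈{2}] r3c1's peers cover all but 2 ⇒ r3c1=2.

Answer: 1 4 2 3 / 3 2 4 1 / 2 3 1 4 / 4 1 3 2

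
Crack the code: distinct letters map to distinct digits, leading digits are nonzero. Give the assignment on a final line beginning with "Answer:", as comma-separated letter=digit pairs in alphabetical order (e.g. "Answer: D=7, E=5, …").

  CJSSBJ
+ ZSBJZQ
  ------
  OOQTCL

Step 1. [col 1: J + Q ≡ L (mod 10)] several values work for J in column 1 (J + Q ≡ L (mod 10), carry-in 0); try J=7 ⇒ J=7.
Step 2. [col 1: J + Q ≡ L (mod 10)] L=9 is one option consistent with column 1 (J + Q ≡ L (mod 10), carry-in 0) — take it. So L=9.
Step 3. [col 1: J + Q ≡ L (mod 10)] column 1 reads J+Q+carry(0)=L with J=7, L=9; with digits 7,9 already taken and all letters distinct, the only value for Q is 2. So Q=2.
Step 4. [col 2: B + Z ≡ C (mod 10)] Z=1 is one option consistent with column 2 (B + Z ≡ C (mod 10), carry-in 0) — take it ⇒ Z=1.
Step 5. [col 2: B + Z ≡ C (mod 10)] several values work for C in column 2 (B + Z ≡ C (mod 10), carry-in 0); try C=4. So C=4.
Step 6. [col 2: B + Z ≡ C (mod 10)] column 2 reads B+Z+carry(0)=C with Z=1, C=4; with digits 1,2,4,7,9 already taken and all letters distinct, the only value for B is 3, so B=3.
Step 7. [col 3: S + J ≡ T (mod 10)] column 3: given J=7, carry-in 0, and digits 1,2,3,4,7,9 already taken and all letters distinct, S+J≡T (mod 10) forces S=8. So S=8.
Step 8. [col 3: S + J ≡ T (mod 10)] in column 3 we have S+J≡T with carry-in 0; given S=8, J=7 and digits 1,2,3,4,7,8,9 already taken and all letters distinct, that pins T to 5, so T=5.
Step 9. [col 5: J + S ≡ O (mod 10)] in column 5 we have J+S≡O with carry-in 1; given J=7, S=8 and digits 1,2,3,4,5,7,8,9 already taken and all letters distinct, that pins O to 6. So O=6.

Answer: B=3, C=4, J=7, L=9, O=6, Q=2, S=8, T=5, Z=1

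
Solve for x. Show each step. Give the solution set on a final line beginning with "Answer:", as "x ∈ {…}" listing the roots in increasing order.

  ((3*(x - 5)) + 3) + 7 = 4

Step 1. [((3*(x - 5)) + 3) + 7 = 4] subtract 7: x sits inside (… + 7), so sub: (3*(x - 5)) + 3 = -3.
Step 2. [(3*(x - 5)) + 3 = -3] 3 | LHS and 3 | -3: pull 3 out ⇒ factor: (x - 5) + 1 = -1.
Step 3. [(x - 5) + 1 = -1] peel the +1: subtract 1 from each side ⇒ sub: x - 5 = -2.
Step 4. [x - 5 = -2] 5 comes off first (add 5) ⇒ sub: x = 3.

Answer: x ∈ {3}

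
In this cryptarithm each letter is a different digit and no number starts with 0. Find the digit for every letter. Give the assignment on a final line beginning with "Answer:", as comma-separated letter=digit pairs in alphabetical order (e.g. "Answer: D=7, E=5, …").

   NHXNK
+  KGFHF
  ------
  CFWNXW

Step 1. [col 1: K + F ≡ W (mod 10)] no forcing yet in column 1 (carry-in 0); F=6 is free and consistent — try it ⇒ F=6.
Step 2. [col 1: K + F ≡ W (mod 10)] column 1 (K + F ≡ W (mod 10), carry-in 0) doesn't pin W yet; pick W=5 and continue, so W=5.
Step 3. [col 1: K + F ≡ W (mod 10)] in column 1 we have K+F≡W with carry-in 0; given F=6, W=5 and digits 5,6 already taken and all letters distinct, that pins K to 9. So K=9.
Step 4. [col 2: N + H ≡ X (mod 10)] no forcing yet in column 2 (carry-in 1); N=7 is free and consistent — try it ⇒ N=7.
Step 5. [col 2: N + H ≡ X (mod 10)] several values work for H in column 2 (N + H ≡ X (mod 10), carry-in 1); try H=2, so H=2.
Step 6. [col 2: N + H ≡ X (mod 10)] column 2: given N=7, H=2, carry-in 1, and digits 2,5,6,7,9 already taken and all letters distinct, N+H≡X (mod 10) forces X=0, so X=0.
Step 7. [col 4: H + G ≡ W (mod 10)] column 4: given H=2, W=5, carry-in 0, and digits 0,2,5,6,7,9 already taken and all letters distinct, H+G≡W (mod 10) forces G=3, so G=3.
Step 8. [col 6: carry → C] column 6 reads ·+·+carry(1)=C with nothing yet; with digits 0,2,3,5,6,7,9 already taken and all letters distinct, the only value for C is 1 ⇒ C=1.

Answer: C=1, F=6, G=3, H=2, K=9, N=7, W=5, X=0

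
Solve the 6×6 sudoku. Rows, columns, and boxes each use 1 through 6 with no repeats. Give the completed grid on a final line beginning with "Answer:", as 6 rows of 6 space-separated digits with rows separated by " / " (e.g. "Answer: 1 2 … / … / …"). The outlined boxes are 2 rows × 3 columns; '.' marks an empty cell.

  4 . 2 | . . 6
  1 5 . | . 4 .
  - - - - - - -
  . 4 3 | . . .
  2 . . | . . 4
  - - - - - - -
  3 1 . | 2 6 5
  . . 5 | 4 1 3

Step 1. [r4c2∈{6}] r4c2's peers cover all but 6. So r4c2=6.
Step 2. [r1c4∈{1,3,5}] across row 1, 1 lands solely at r1c4 ⇒ r1c4=1.
Step 3. [r1c5∈{3,5}] in row 1, 5 fits only at r1c5, so r1c5=5.
Step 4. [r4c4∈{3,5}] across row 4, 5 lands solely at r4c4, so r4c4=5.
Step 5. [r3c6∈{1,2}] 1 has one home in row 3: r3c6 ⇒ r3c6=1.
Step 6. [r6c2∈{2}] nothing but 2 survives at r6c2, so r6c2=2.
Step 7. [r4c5∈{3}] r4c5 has the single candidate 3. So r4c5=3.
Step 8. [r4c3∈{1}] nothing but 1 survives at r4c3 ⇒ r4c3=1.
Step 9. [r6c1∈{6}] r6c1's peers cover all but 6. So r6c1=6.
Step 10. [r2c6∈{2}] only 2 remains possible at r2c6 ⇒ r2c6=2.
Step 11. [r2c4∈{3}] r2c4's peers cover all but 3, so r2c4=3.
Step 12. [r5c3∈{4}] only 4 remains possible at r5c3 ⇒ r5c3=4.
Step 13. [r3c5∈{2}] r3c5 has the single candidate 2, so r3c5=2.
Step 14. [r3c1∈{5}] only 5 remains possible at r3c1, so r3c1=5.
Step 15. [r3c4∈{6}] only 6 remains possible at r3c4, so r3c4=6.
Step 16. [r2c3∈{6}] r2c3's peers cover all but 6. So r2c3=6.
Step 17. [r1c2∈{3}] r1c2 has the single candidate 3, so r1c2=3.

Answer: 4 3 2 1 5 6 / 1 5 6 3 4 2 / 5 4 3 6 2 1 / 2 6 1 5 3 4 / 3 1 4 2 6 5 / 6 2 5 4 1 3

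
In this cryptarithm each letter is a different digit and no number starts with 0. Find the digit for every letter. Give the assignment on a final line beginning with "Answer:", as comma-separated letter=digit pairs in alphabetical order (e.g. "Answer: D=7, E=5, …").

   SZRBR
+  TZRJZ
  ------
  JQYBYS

Step 1. [col 1: R + Z ≡ S (mod 10)] R=3 is one option consistent with column 1 (R + Z ≡ S (mod 10), carry-in 0) — take it ⇒ R=3.
Step 2. [col 1: R + Z ≡ S (mod 10)] no forcing yet in column 1 (carry-in 0); S=2 is free and consistent — try it ⇒ S=2.
Step 3. [J] the sum has 6 digits but both addends have 5; that extra leading digit J is the final carry, namely 1 ⇒ J=1.
Step 4. [col 1: R + Z ≡ S (mod 10)] in column 1 we have R+Z≡S with carry-in 0; given R=3, S=2 and digits 1,2,3 already taken and all letters distinct, that pins Z to 9, so Z=9.
Step 5. [col 2: B + J ≡ Y (mod 10)] column 2 (B + J ≡ Y (mod 10), carry-in 1) doesn't pin B yet; pick B=6 and continue, so B=6.
Step 6. [col 2: B + J ≡ Y (mod 10)] column 2: given B=6, J=1, carry-in 1, and digits 1,2,3,6,9 already taken and all letters distinct, B+J≡Y (mod 10) forces Y=8 ⇒ Y=8.
Step 7. [col 5: S + T ≡ Q (mod 10)] T=7 is one option consistent with column 5 (S + T ≡ Q (mod 10), carry-in 1) — take it ⇒ T=7.
Step 8. [col 5: S + T ≡ Q (mod 10)] column 5 reads S+T+carry(1)=Q with S=2, T=7; with digits 1,2,3,6,7,8,9 already taken and all letters distinct, the only value for Q is 0 ⇒ Q=0.

Answer: B=6, J=1, Q=0, R=3, S=2, T=7, Y=8, Z=9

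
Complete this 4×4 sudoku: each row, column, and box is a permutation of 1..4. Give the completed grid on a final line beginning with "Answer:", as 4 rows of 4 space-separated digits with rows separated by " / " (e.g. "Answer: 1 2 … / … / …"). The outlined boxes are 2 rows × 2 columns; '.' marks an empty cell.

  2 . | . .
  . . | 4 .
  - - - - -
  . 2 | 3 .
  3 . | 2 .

Step 1. [r2c1∈{1}] r2c1's peers cover all but 1. So r2c1=1.
Step 2. [r3c4∈{1,4}] row 3 places 1 nowhere but r3c4, so r3c4=1.
Step 3. [r1c4∈{3}] r1c4 is down to just 3, so r1c4=3.
Step 4. [r4c4∈{4}] r4c4 is down to just 4. So r4c4=4.
Step 5. [r3c1∈{4}] nothing but 4 survives at r3c1. So r3c1=4.
Step 6. [r4c2∈{1}] r4c2 is down to just 1. So r4c2=1.
Step 7. [r2c4∈{2}] nothing but 2 survives at r2c4, so r2c4=2.
Step 8. [r1c2∈{4}] only 4 remains possible at r1c2 ⇒ r1c2=4.
Step 9. [r1c3∈{1}] r1c3 is down to just 1, so r1c3=1.
Step 10. [r2c2∈{3}] r2c2 has the single candidate 3. So r2c2=3.

Answer: 2 4 1 3 / 1 3 4 2 / 4 2 3 1 / 3 1 2 4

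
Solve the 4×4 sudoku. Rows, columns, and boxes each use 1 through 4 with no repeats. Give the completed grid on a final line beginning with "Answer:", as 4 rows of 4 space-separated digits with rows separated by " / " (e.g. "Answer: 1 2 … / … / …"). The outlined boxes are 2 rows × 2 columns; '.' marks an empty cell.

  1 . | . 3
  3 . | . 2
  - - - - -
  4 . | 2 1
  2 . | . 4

Step 1. [r1c3∈{4}] r1c3 is down to just 4 ⇒ r1c3=4.
Step 2. [r4c2∈{1,3}] 1 has one home in row 4: r4c2 ⇒ r4c2=1.
Step 3. [r3c2∈{3}] r3c2's peers cover all but 3, so r3c2=3.
Step 4. [r2c2∈{4}] r2c2's peers cover all but 4. So r2c2=4.
Step 5. [r1c2∈{2}] r1c2 has the single candidate 2. So r1c2=2.
Step 6. [r2c3∈{1}] r2c3's peers cover all but 1, so r2c3=1.
Step 7. [r4c3∈{3}] r4c3's peers cover all but 3, so r4c3=3.

Answer: 1 2 4 3 / 3 4 1 2 / 4 3 2 1 / 2 1 3 4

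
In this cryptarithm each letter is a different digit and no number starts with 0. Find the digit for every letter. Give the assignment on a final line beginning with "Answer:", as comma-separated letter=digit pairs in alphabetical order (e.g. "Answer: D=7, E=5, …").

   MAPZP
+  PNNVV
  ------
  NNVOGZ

Step 1. [N] N is the leading digit of a 6-digit sum of two 5-digit numbers; the final carry is exactly 1, so N=1.
Step 2. [col 1: P + V ≡ Z (mod 10)] several values work for V in column 1 (P + V ≡ Z (mod 10), carry-in 0); try V=6 ⇒ V=6.
Step 3. [col 1: P + V ≡ Z (mod 10)] column 1 (P + V ≡ Z (mod 10), carry-in 0) doesn't pin P yet; pick P=7 and continue. So P=7.
Step 4. [col 1: P + V ≡ Z (mod 10)] in column 1 we have P+V≡Z with carry-in 0; given P=7, V=6 and digits 1,6,7 already taken and all letters distinct, that pins Z to 3, so Z=3.
Step 5. [col 2: Z + V ≡ G (mod 10)] from column 2 (Z=3, V=6, carry-in 1, digits 1,3,6,7 already taken and all letters distinct): G must equal 0 ⇒ G=0.
Step 6. [col 3: P + N ≡ O (mod 10)] from column 3 (P=7, N=1, carry-in 1, digits 0,1,3,6,7 already taken and all letters distinct): O must equal 9. So O=9.
Step 7. [col 4: A + N ≡ V (mod 10)] in column 4 we have A+N≡V with carry-in 0; given N=1, V=6 and digits 0,1,3,6,7,9 already taken and all letters distinct, that pins A to 5. So A=5.
Step 8. [col 5: M + P ≡ N (mod 10)] in column 5 we have M+P≡N with carry-in 0; given P=7, N=1 and digits 0,1,3,5,6,7,9 already taken and all letters distinct, that pins M to 4, so M=4.

Answer: A=5, G=0, M=4, N=1, O=9, P=7, V=6, Z=3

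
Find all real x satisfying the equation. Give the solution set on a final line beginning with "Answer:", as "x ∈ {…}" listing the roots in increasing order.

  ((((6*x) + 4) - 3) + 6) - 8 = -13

Step 1. [((((6*x) + 4) - 3) + 6) - 8 = -13] add 8: x sits inside (… - 8). So sub: (((6*x) + 4) - 3) + 6 = -5.
Step 2. [(((6*x) + 4) - 3) + 6 = -5] peel the +6: subtract 6 from each side ⇒ sub: ((6*x) + 4) - 3 = -11.
Step 3. [((6*x) + 4) - 3 = -11] 3 comes off first (add 3). So sub: (6*x) + 4 = -8.
Step 4. [(6*x) + 4 = -8] +4 is outermost — subtract 4 both sides ⇒ sub: 6*x = -12.
Step 5. [6*x = -12] 6·(inner) — divide through by 6. So div: x = -2.

Answer: x ∈ {-2}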